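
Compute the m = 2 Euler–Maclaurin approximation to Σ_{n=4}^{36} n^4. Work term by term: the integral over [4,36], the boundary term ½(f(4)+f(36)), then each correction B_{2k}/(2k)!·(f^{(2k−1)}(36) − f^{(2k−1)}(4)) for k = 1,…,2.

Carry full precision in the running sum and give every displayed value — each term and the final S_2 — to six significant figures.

S_2 ≈ 1.29485e+07

The integral term ∫_4^36 x^4 dx = 1.20930e+07.
½[f(4) + f(36)] = ½[256.000 + 1.67962e+06] = 839936.
So far: 1.29330e+07.
Correction k=1: B_{2}/2! · (f^{(1)}(36) − f^{(1)}(4)) = 1/12 · (186624 − 256.000) = 15530.7.
After k=1: 1.29485e+07.
Correction k=2: B_{4}/4! · (f^{(3)}(36) − f^{(3)}(4)) = −1/720 · (864.000 − 96.0000) = -1.06667.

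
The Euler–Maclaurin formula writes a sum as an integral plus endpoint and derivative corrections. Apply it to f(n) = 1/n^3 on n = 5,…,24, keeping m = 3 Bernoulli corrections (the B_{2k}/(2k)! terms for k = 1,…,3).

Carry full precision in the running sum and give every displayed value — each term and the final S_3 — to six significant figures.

S_3 ≈ 0.0235622

Integral: ∫_5^24 1/x^3 dx = 0.0191319.
Boundary: ½(f(5) + f(24)) = ½(0.00800000 + 7.23380e-05) = 0.00403617.
So far: 0.0231681.
Correction k=1: B_{2}/2! · (f^{(1)}(24) − f^{(1)}(5)) = 1/12 · (-9.04225e-06 − (-0.00480000)) = 0.000399246.
Running total after k=1: 0.0235674.
Correction k=2: B_{4}/4! · (f^{(3)}(24) − f^{(3)}(5)) = −1/720 · (-3.13967e-07 − (-0.00384000)) = -5.33290e-06.
Running total after k=2: 0.0235620.
Correction k=3: B_{6}/6! · (f^{(5)}(24) − f^{(5)}(5)) = 1/30240 · (-2.28934e-08 − (-0.00645120)) = 2.13333e-07.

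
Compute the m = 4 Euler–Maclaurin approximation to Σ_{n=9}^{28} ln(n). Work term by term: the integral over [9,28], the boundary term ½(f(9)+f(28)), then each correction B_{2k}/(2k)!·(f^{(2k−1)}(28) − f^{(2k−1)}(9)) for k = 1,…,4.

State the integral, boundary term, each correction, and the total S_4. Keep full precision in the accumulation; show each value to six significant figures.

∫_9^28 ln(x) dx evaluates to 54.5267.
Boundary: ½(f(9) + f(28)) = ½(2.19722 + 3.33220) = 2.76471.
Running total after boundary: 57.2914.
Correction k=1: B_{2}/2! · (f^{(1)}(28) − f^{(1)}(9)) = 1/12 · (0.0357143 − 0.111111) = -0.00628307.
Partial sum through k=1: 57.2851.
Correction k=2: B_{4}/4! · (f^{(3)}(28) − f^{(3)}(9)) = −1/720 · (9.11079e-05 − 0.00274348) = 3.68386e-06.
Partial sum through k=2: 57.2851.
Correction k=3: B_{6}/6! · (f^{(5)}(28) − f^{(5)}(9)) = 1/30240 · (1.39451e-06 − 0.000406442) = -1.33944e-08.
Partial sum through k=3: 57.2851.
Correction k=4: B_{8}/8! · (f^{(7)}(28) − f^{(7)}(9)) = −1/1209600 · (5.33613e-08 − 0.000150534) = 1.24405e-10.

S_4 ≈ 57.2851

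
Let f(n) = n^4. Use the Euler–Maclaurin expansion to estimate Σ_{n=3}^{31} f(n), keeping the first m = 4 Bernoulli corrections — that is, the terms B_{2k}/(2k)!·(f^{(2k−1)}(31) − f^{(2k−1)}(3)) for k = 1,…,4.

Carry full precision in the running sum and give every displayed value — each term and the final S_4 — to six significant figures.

S_4 ≈ 6.19750e+06

∫_3^31 x^4 dx evaluates to 5.72578e+06.
Endpoint term: (f(3) + f(31))/2 = (81.0000 + 923521)/2 = 461801.
Running total after boundary: 6.18758e+06.
Correction k=1: B_{2}/2! · (f^{(1)}(31) − f^{(1)}(3)) = 1/12 · (119164 − 108.000) = 9921.33.
Partial sum through k=1: 6.19750e+06.
Correction k=2: B_{4}/4! · (f^{(3)}(31) − f^{(3)}(3)) = −1/720 · (744.000 − 72.0000) = -0.933333.
Partial sum through k=2: 6.19750e+06.
Correction k=3: B_{6}/6! · (f^{(5)}(31) − f^{(5)}(3)) = 1/30240 · (0.00000 − 0.00000) = 0.00000.
Partial sum through k=3: 6.19750e+06.
Correction k=4: B_{8}/8! · (f^{(7)}(31) − f^{(7)}(3)) = −1/1209600 · (0.00000 − 0.00000) = 0.00000.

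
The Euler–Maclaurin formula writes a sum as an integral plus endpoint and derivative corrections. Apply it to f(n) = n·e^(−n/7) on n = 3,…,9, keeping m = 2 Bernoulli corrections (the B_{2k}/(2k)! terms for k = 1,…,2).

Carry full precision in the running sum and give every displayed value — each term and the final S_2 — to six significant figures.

S_2 ≈ 16.8216

∫_3^9 x·e^(−x/7) dx evaluates to 14.6380.
Boundary: ½(f(3) + f(9)) = ½(1.95432 + 2.48808) = 2.22120.
Running total after boundary: 16.8592.
Correction k=1: B_{2}/2! · (f^{(1)}(9) − f^{(1)}(3)) = 1/12 · (-0.0789866 − 0.372251) = -0.0376031.
After k=1: 16.8216.
Correction k=2: B_{4}/4! · (f^{(3)}(9) − f^{(3)}(3)) = −1/720 · (0.00967183 − 0.0341863) = 3.40479e-05.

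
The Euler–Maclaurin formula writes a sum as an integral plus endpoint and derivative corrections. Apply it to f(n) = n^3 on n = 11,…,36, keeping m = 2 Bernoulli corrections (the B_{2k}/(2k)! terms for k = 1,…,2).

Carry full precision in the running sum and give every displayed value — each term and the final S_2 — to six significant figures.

S_2 ≈ 440531

∫_11^36 x^3 dx evaluates to 416244.
½[f(11) + f(36)] = ½[1331.00 + 46656.0] = 23993.5.
Running total after boundary: 440237.
Order-1 term: 1/12 · (3888.00 − 363.000) = 293.750.
Running total after k=1: 440531.
Order-2 term: −1/720 · (6.00000 − 6.00000) = 0.00000.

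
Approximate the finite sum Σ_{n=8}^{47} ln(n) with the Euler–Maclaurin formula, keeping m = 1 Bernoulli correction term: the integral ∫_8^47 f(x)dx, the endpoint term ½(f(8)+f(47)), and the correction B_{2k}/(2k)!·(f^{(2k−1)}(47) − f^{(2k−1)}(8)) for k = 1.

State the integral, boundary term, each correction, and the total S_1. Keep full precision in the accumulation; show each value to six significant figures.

Integral: ∫_8^47 ln(x) dx = 125.321.
Endpoint term: (f(8) + f(47))/2 = (2.07944 + 3.85015)/2 = 2.96479.
So far: 128.286.
Order-1 term: 1/12 · (0.0212766 − 0.125000) = -0.00864362.

S_1 ≈ 128.278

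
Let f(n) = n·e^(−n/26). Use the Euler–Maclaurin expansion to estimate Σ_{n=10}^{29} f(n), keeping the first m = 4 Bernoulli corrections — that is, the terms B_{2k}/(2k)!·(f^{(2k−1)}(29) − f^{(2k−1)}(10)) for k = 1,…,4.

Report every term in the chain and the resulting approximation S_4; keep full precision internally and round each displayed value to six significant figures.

∫_10^29 x·e^(−x/26) dx evaluates to 168.408.
Endpoint term: (f(10) + f(29))/2 = (6.80712 + 9.50589)/2 = 8.15651.
Running total after boundary: 176.565.
k=1: B_{2}/(2)! × [f^{(1)}(29) − f^{(1)}(10)] = 1/12 × (-0.0378218 − 0.418900) = -0.0380601.
After k=1: 176.527.
k=2: B_{4}/(4)! × [f^{(3)}(29) − f^{(3)}(10)] = −1/720 × (0.000913841 − 0.00263362) = 2.38858e-06.
After k=2: 176.527.
k=3: B_{6}/(6)! × [f^{(5)}(29) − f^{(5)}(10)] = 1/30240 × (2.78644e-06 − 6.87509e-06) = -1.35207e-10.
After k=3: 176.527.
k=4: B_{8}/(8)! × [f^{(7)}(29) − f^{(7)}(10)] = −1/1209600 × (6.24414e-09 − 1.45774e-08) = 6.88923e-15.

S_4 ≈ 176.527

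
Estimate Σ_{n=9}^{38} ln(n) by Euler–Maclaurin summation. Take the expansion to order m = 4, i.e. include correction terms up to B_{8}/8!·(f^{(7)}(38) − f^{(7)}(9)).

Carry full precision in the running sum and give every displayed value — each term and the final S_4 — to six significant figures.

Integral: ∫_9^38 ln(x) dx = 89.4533.
Boundary: ½(f(9) + f(38)) = ½(2.19722 + 3.63759) = 2.91741.
Running total after boundary: 92.3707.
Correction k=1: B_{2}/2! · (f^{(1)}(38) − f^{(1)}(9)) = 1/12 · (0.0263158 − 0.111111) = -0.00706628.
Running total after k=1: 92.3636.
Correction k=2: B_{4}/4! · (f^{(3)}(38) − f^{(3)}(9)) = −1/720 · (3.64485e-05 − 0.00274348) = 3.75977e-06.
Running total after k=2: 92.3636.
Correction k=3: B_{6}/6! · (f^{(5)}(38) − f^{(5)}(9)) = 1/30240 · (3.02896e-07 − 0.000406442) = -1.34305e-08.
Running total after k=3: 92.3636.
Correction k=4: B_{8}/8! · (f^{(7)}(38) − f^{(7)}(9)) = −1/1209600 · (6.29285e-09 − 0.000150534) = 1.24444e-10.

S_4 ≈ 92.3636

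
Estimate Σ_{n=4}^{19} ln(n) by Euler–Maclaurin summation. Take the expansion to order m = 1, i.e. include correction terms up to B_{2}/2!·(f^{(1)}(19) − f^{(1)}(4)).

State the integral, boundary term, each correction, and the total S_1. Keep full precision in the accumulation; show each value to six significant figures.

The integral term ∫_4^19 ln(x) dx = 35.3992.
Endpoint term: (f(4) + f(19))/2 = (1.38629 + 2.94444)/2 = 2.16537.
Integral + boundary = 37.5645.
Correction k=1: B_{2}/2! · (f^{(1)}(19) − f^{(1)}(4)) = 1/12 · (0.0526316 − 0.250000) = -0.0164474.

S_1 ≈ 37.5481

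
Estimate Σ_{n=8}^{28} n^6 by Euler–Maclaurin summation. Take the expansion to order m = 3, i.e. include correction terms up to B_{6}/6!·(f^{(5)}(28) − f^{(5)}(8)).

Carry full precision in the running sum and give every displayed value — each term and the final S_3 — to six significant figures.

The integral term ∫_8^28 x^6 dx = 1.92726e+09.
Boundary: ½(f(8) + f(28)) = ½(262144 + 4.81890e+08) = 2.41076e+08.
Integral + boundary = 2.16834e+09.
Order-1 term: 1/12 · (1.03262e+08 − 196608) = 8.58880e+06.
Running total after k=1: 2.17693e+09.
Order-2 term: −1/720 · (2.63424e+06 − 61440.0) = -3573.33.
Running total after k=2: 2.17692e+09.
Order-3 term: 1/30240 · (20160.0 − 5760.00) = 0.476190.

S_3 ≈ 2.17692e+09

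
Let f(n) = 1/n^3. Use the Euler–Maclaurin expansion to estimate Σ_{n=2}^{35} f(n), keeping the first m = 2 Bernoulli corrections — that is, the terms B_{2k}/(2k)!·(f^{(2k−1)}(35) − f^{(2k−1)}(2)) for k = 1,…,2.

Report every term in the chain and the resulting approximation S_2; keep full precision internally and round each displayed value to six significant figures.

The integral term ∫_2^35 1/x^3 dx = 0.124592.
½[f(2) + f(35)] = ½[0.125000 + 2.33236e-05] = 0.0625117.
Integral + boundary = 0.187103.
Correction k=1: B_{2}/2! · (f^{(1)}(35) − f^{(1)}(2)) = 1/12 · (-1.99917e-06 − (-0.187500)) = 0.0156248.
After k=1: 0.202728.
Correction k=2: B_{4}/4! · (f^{(3)}(35) − f^{(3)}(2)) = −1/720 · (-3.26395e-08 − (-0.937500)) = -0.00130208.

S_2 ≈ 0.201426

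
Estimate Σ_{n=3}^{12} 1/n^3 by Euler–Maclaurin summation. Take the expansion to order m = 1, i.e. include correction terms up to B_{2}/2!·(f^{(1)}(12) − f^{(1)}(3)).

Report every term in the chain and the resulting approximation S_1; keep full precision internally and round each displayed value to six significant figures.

S_1 ≈ 0.0739656

Integral: ∫_3^12 1/x^3 dx = 0.0520833.
Boundary: ½(f(3) + f(12)) = ½(0.0370370 + 0.000578704) = 0.0188079.
Integral + boundary = 0.0708912.
Order-1 term: 1/12 · (-0.000144676 − (-0.0370370)) = 0.00307436.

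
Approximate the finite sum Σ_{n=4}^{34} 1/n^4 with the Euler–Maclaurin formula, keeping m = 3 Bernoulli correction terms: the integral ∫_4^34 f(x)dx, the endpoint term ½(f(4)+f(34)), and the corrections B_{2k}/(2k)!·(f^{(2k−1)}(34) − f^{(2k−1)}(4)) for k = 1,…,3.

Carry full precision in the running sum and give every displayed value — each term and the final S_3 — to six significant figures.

The integral term ∫_4^34 1/x^4 dx = 0.00519985.
Boundary: ½(f(4) + f(34)) = ½(0.00390625 + 7.48315e-07) = 0.00195350.
Running total after boundary: 0.00715335.
Order-1 term: 1/12 · (-8.80370e-08 − (-0.00390625)) = 0.000325513.
After k=1: 0.00747887.
Order-2 term: −1/720 · (-2.28470e-09 − (-0.00732422)) = -1.01725e-05.
After k=2: 0.00746869.
Order-3 term: 1/30240 · (-1.10677e-10 − (-0.0256348)) = 8.47710e-07.

S_3 ≈ 0.00746954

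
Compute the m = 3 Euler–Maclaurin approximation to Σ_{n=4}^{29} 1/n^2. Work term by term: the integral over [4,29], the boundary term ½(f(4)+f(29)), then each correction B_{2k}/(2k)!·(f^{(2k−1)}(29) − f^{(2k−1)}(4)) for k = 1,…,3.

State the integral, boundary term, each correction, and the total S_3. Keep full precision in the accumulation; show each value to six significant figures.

∫_4^29 1/x^2 dx evaluates to 0.215517.
Endpoint term: (f(4) + f(29))/2 = (0.0625000 + 0.00118906)/2 = 0.0318445.
Integral + boundary = 0.247362.
Order-1 term: 1/12 · (-8.20042e-05 − (-0.0312500)) = 0.00259733.
After k=1: 0.249959.
Order-2 term: −1/720 · (-1.17010e-06 − (-0.0234375)) = -3.25505e-05.
After k=2: 0.249927.
Order-3 term: 1/30240 · (-4.17394e-08 − (-0.0439453)) = 1.45322e-06.

S_3 ≈ 0.249928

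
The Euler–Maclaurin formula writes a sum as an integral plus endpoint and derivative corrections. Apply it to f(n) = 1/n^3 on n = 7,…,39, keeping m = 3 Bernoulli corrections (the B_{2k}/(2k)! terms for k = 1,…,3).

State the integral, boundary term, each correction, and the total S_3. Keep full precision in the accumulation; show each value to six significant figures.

The integral term ∫_7^39 1/x^3 dx = 0.00987535.
½[f(7) + f(39)] = ½[0.00291545 + 1.68580e-05] = 0.00146615.
Integral + boundary = 0.0113415.
Order-1 term: 1/12 · (-1.29677e-06 − (-0.00124948)) = 0.000104015.
Partial sum through k=1: 0.0114455.
Order-2 term: −1/720 · (-1.70515e-08 − (-0.000509992)) = -7.08298e-07.
Partial sum through k=2: 0.0114448.
Order-3 term: 1/30240 · (-4.70851e-10 − (-0.000437136)) = 1.44555e-08.

S_3 ≈ 0.0114448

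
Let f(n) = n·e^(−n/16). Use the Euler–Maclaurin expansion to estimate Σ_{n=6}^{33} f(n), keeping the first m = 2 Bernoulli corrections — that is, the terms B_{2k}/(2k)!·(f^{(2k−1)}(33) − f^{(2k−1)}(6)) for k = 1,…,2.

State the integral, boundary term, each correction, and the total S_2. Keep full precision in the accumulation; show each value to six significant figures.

S_2 ≈ 146.364

∫_6^33 x·e^(−x/16) dx evaluates to 142.251.
½[f(6) + f(33)] = ½[4.12374 + 4.19548] = 4.15961.
So far: 146.411.
Correction k=1: B_{2}/2! · (f^{(1)}(33) − f^{(1)}(6)) = 1/12 · (-0.135082 − 0.429556) = -0.0470531.
Running total after k=1: 146.364.
Correction k=2: B_{4}/4! · (f^{(3)}(33) − f^{(3)}(6)) = −1/720 · (0.000465585 − 0.00704740) = 9.14141e-06.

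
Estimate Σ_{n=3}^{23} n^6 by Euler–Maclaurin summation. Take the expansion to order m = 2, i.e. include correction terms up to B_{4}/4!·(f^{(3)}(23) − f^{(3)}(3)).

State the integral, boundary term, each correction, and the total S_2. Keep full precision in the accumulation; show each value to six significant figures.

S_2 ≈ 5.63638e+08

The integral term ∫_3^23 x^6 dx = 4.86403e+08.
½[f(3) + f(23)] = ½[729.000 + 1.48036e+08] = 7.40183e+07.
So far: 5.60422e+08.
k=1: B_{2}/(2)! × [f^{(1)}(23) − f^{(1)}(3)] = 1/12 × (3.86181e+07 − 1458.00) = 3.21805e+06.
Running total after k=1: 5.63640e+08.
k=2: B_{4}/(4)! × [f^{(3)}(23) − f^{(3)}(3)] = −1/720 × (1.46004e+06 − 3240.00) = -2023.33.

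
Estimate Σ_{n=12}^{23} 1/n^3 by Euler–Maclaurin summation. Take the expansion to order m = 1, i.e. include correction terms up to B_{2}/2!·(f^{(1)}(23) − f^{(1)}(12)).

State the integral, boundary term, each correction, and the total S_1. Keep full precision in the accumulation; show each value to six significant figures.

S_1 ≈ 0.00286865

Integral: ∫_12^23 1/x^3 dx = 0.00252704.
½[f(12) + f(23)] = ½[0.000578704 + 8.21895e-05] = 0.000330447.
Integral + boundary = 0.00285749.
Correction k=1: B_{2}/2! · (f^{(1)}(23) − f^{(1)}(12)) = 1/12 · (-1.07204e-05 − (-0.000144676)) = 1.11630e-05.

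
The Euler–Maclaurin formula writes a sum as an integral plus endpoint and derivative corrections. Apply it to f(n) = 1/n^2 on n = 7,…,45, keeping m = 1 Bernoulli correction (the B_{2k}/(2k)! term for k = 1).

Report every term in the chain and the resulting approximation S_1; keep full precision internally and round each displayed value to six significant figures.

Integral: ∫_7^45 1/x^2 dx = 0.120635.
Endpoint term: (f(7) + f(45))/2 = (0.0204082 + 0.000493827)/2 = 0.0104510.
Integral + boundary = 0.131086.
Correction k=1: B_{2}/2! · (f^{(1)}(45) − f^{(1)}(7)) = 1/12 · (-2.19479e-05 − (-0.00583090)) = 0.000484080.

S_1 ≈ 0.131570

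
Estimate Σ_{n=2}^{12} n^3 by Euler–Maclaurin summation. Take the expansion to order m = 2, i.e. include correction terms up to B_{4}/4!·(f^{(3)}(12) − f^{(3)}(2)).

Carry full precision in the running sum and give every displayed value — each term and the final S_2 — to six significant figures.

Integral: ∫_2^12 x^3 dx = 5180.00.
Endpoint term: (f(2) + f(12))/2 = (8.00000 + 1728.00)/2 = 868.000.
So far: 6048.00.
k=1: B_{2}/(2)! × [f^{(1)}(12) − f^{(1)}(2)] = 1/12 × (432.000 − 12.0000) = 35.0000.
After k=1: 6083.00.
k=2: B_{4}/(4)! × [f^{(3)}(12) − f^{(3)}(2)] = −1/720 × (6.00000 − 6.00000) = 0.00000.

S_2 ≈ 6083.00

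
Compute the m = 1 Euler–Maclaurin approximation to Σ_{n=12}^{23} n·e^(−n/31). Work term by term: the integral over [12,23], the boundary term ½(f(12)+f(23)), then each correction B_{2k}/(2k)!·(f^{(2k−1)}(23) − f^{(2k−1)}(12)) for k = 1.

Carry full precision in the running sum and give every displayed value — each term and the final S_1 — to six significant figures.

S_1 ≈ 117.522

The integral term ∫_12^23 x·e^(−x/31) dx = 107.996.
Endpoint term: (f(12) + f(23))/2 = (8.14830 + 10.9524)/2 = 9.55035.
So far: 117.547.
k=1: B_{2}/(2)! × [f^{(1)}(23) − f^{(1)}(12)] = 1/12 × (0.122888 − 0.416177) = -0.0244407.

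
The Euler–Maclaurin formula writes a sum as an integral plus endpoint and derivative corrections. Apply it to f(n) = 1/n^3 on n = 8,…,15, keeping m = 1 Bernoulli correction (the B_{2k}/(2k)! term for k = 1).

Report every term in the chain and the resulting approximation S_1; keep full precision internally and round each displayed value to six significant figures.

S_1 ≈ 0.00677109

The integral term ∫_8^15 1/x^3 dx = 0.00559028.
½[f(8) + f(15)] = ½[0.00195312 + 0.000296296] = 0.00112471.
Integral + boundary = 0.00671499.
k=1: B_{2}/(2)! × [f^{(1)}(15) − f^{(1)}(8)] = 1/12 × (-5.92593e-05 − (-0.000732422)) = 5.60969e-05.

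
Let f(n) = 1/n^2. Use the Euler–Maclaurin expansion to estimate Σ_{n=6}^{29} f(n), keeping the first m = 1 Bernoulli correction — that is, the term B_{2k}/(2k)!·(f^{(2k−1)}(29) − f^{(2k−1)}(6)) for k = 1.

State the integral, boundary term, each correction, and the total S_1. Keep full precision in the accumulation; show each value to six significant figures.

S_1 ≈ 0.147432

Integral: ∫_6^29 1/x^2 dx = 0.132184.
Boundary: ½(f(6) + f(29)) = ½(0.0277778 + 0.00118906) = 0.0144834.
So far: 0.146667.
Correction k=1: B_{2}/2! · (f^{(1)}(29) − f^{(1)}(6)) = 1/12 · (-8.20042e-05 − (-0.00925926)) = 0.000764771.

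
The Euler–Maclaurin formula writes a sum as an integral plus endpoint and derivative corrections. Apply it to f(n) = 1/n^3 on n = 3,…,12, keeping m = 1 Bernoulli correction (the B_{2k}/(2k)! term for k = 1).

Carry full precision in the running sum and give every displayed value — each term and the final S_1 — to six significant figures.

S_1 ≈ 0.0739656

The integral term ∫_3^12 1/x^3 dx = 0.0520833.
Endpoint term: (f(3) + f(12))/2 = (0.0370370 + 0.000578704)/2 = 0.0188079.
Integral + boundary = 0.0708912.
k=1: B_{2}/(2)! × [f^{(1)}(12) − f^{(1)}(3)] = 1/12 × (-0.000144676 − (-0.0370370)) = 0.00307436.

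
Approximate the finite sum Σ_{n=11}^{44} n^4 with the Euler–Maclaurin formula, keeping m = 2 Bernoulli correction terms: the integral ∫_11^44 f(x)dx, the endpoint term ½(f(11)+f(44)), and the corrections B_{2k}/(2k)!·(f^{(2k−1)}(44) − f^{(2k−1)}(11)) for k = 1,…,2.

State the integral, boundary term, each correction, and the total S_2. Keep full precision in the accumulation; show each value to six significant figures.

S_2 ≈ 3.48604e+07

∫_11^44 x^4 dx evaluates to 3.29510e+07.
Endpoint term: (f(11) + f(44))/2 = (14641.0 + 3.74810e+06)/2 = 1.88137e+06.
Integral + boundary = 3.48324e+07.
Order-1 term: 1/12 · (340736 − 5324.00) = 27951.0.
After k=1: 3.48604e+07.
Order-2 term: −1/720 · (1056.00 − 264.000) = -1.10000.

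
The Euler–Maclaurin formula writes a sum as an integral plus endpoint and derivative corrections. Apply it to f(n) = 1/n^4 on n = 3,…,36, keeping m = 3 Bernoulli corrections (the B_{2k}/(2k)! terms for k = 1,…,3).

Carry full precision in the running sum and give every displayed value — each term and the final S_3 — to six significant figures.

The integral term ∫_3^36 1/x^4 dx = 0.0123385.
Boundary: ½(f(3) + f(36)) = ½(0.0123457 + 5.95374e-07) = 0.00617314.
Integral + boundary = 0.0185117.
k=1: B_{2}/(2)! × [f^{(1)}(36) − f^{(1)}(3)] = 1/12 × (-6.61527e-08 − (-0.0164609)) = 0.00137174.
Partial sum through k=1: 0.0198834.
k=2: B_{4}/(4)! × [f^{(3)}(36) − f^{(3)}(3)] = −1/720 × (-1.53131e-09 − (-0.0548697)) = -7.62079e-05.
Partial sum through k=2: 0.0198072.
k=3: B_{6}/(6)! × [f^{(5)}(36) − f^{(5)}(3)] = 1/30240 × (-6.61678e-11 − (-0.341411)) = 1.12901e-05.

S_3 ≈ 0.0198185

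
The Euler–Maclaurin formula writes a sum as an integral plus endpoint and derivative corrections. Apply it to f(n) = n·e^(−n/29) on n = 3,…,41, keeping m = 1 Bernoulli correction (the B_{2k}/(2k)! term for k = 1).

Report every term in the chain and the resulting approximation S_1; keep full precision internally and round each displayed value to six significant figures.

Integral: ∫_3^41 x·e^(−x/29) dx = 343.064.
Boundary: ½(f(3) + f(41)) = ½(2.70517 + 9.97198) = 6.33857.
So far: 349.403.
Order-1 term: 1/12 · (-0.100642 − 0.808441) = -0.0757569.

S_1 ≈ 349.327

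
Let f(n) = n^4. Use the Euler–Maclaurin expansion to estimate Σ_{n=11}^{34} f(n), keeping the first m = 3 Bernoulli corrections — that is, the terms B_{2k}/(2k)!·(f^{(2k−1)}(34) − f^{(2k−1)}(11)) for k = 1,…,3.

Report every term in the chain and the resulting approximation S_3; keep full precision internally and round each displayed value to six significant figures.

S_3 ≈ 9.74302e+06

Integral: ∫_11^34 x^4 dx = 9.05487e+06.
Endpoint term: (f(11) + f(34))/2 = (14641.0 + 1.33634e+06)/2 = 675488.
Integral + boundary = 9.73036e+06.
Order-1 term: 1/12 · (157216 − 5324.00) = 12657.7.
Partial sum through k=1: 9.74302e+06.
Order-2 term: −1/720 · (816.000 − 264.000) = -0.766667.
Partial sum through k=2: 9.74302e+06.
Order-3 term: 1/30240 · (0.00000 − 0.00000) = 0.00000.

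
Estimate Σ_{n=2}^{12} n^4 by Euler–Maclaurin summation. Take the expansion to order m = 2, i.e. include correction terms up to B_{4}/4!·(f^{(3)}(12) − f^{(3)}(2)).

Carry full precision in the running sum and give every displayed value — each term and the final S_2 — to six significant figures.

Integral: ∫_2^12 x^4 dx = 49760.0.
Endpoint term: (f(2) + f(12))/2 = (16.0000 + 20736.0)/2 = 10376.0.
So far: 60136.0.
Order-1 term: 1/12 · (6912.00 − 32.0000) = 573.333.
Partial sum through k=1: 60709.3.
Order-2 term: −1/720 · (288.000 − 48.0000) = -0.333333.

S_2 ≈ 60709.0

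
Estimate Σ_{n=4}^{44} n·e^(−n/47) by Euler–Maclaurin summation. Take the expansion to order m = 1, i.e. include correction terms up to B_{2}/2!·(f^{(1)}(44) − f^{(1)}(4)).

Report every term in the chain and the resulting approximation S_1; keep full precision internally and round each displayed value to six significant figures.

∫_4^44 x·e^(−x/47) dx evaluates to 524.314.
½[f(4) + f(44)] = ½[3.67366 + 17.2536] = 10.4636.
Integral + boundary = 534.777.
k=1: B_{2}/(2)! × [f^{(1)}(44) − f^{(1)}(4)] = 1/12 × (0.0250294 − 0.840252) = -0.0679352.

S_1 ≈ 534.709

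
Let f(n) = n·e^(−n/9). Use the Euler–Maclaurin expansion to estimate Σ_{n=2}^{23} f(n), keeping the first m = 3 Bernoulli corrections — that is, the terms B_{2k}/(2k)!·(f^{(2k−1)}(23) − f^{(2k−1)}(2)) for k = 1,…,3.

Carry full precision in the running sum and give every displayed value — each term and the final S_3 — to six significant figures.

S_3 ≈ 58.5418

Integral: ∫_2^23 x·e^(−x/9) dx = 56.9101.
Endpoint term: (f(2) + f(23))/2 = (1.60147 + 1.78593)/2 = 1.69370.
Running total after boundary: 58.6038.
k=1: B_{2}/(2)! × [f^{(1)}(23) − f^{(1)}(2)] = 1/12 × (-0.120787 − 0.622796) = -0.0619653.
After k=1: 58.5418.
k=2: B_{4}/(4)! × [f^{(3)}(23) − f^{(3)}(2)] = −1/720 × (0.000426058 − 0.0274601) = 3.75473e-05.
After k=2: 58.5418.
k=3: B_{6}/(6)! × [f^{(5)}(23) − f^{(5)}(2)] = 1/30240 × (2.89299e-05 − 0.000583104) = -1.83259e-08.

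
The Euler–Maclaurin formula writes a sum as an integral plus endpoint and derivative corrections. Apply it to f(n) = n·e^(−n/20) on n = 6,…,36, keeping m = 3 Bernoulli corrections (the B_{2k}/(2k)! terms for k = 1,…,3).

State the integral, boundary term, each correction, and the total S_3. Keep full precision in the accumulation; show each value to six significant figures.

Integral: ∫_6^36 x·e^(−x/20) dx = 200.091.
Boundary: ½(f(6) + f(36)) = ½(4.44491 + 5.95076) = 5.19783.
So far: 205.289.
Correction k=1: B_{2}/2! · (f^{(1)}(36) − f^{(1)}(6)) = 1/12 · (-0.132239 − 0.518573) = -0.0542343.
Partial sum through k=1: 205.234.
Correction k=2: B_{4}/4! · (f^{(3)}(36) − f^{(3)}(6)) = −1/720 · (0.000495897 − 0.00500052) = 6.25643e-06.
Partial sum through k=2: 205.234.
Correction k=3: B_{6}/6! · (f^{(5)}(36) − f^{(5)}(6)) = 1/30240 · (3.30598e-06 − 2.17615e-05) = -6.10303e-10.

S_3 ≈ 205.234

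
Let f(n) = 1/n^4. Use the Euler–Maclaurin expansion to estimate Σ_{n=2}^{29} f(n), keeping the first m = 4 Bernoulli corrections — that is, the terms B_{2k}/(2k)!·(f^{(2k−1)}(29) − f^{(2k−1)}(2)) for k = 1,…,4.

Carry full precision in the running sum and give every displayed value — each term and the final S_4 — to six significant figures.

Integral: ∫_2^29 1/x^4 dx = 0.0416530.
Boundary: ½(f(2) + f(29)) = ½(0.0625000 + 1.41387e-06) = 0.0312507.
Integral + boundary = 0.0729037.
Correction k=1: B_{2}/2! · (f^{(1)}(29) − f^{(1)}(2)) = 1/12 · (-1.95016e-07 − (-0.125000)) = 0.0104167.
After k=1: 0.0833204.
Correction k=2: B_{4}/4! · (f^{(3)}(29) − f^{(3)}(2)) = −1/720 · (-6.95657e-09 − (-0.937500)) = -0.00130208.
After k=2: 0.0820183.
Correction k=3: B_{6}/6! · (f^{(5)}(29) − f^{(5)}(2)) = 1/30240 · (-4.63220e-10 − (-13.1250)) = 0.000434028.
After k=3: 0.0824523.
Correction k=4: B_{8}/8! · (f^{(7)}(29) − f^{(7)}(2)) = −1/1209600 · (-4.95717e-11 − (-295.312)) = -0.000244141.

S_4 ≈ 0.0822082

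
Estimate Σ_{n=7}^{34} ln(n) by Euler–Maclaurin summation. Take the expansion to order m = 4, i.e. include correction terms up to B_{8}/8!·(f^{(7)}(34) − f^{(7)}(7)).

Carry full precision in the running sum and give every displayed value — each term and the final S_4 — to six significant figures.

S_4 ≈ 82.0016

The integral term ∫_7^34 ln(x) dx = 79.2749.
½[f(7) + f(34)] = ½[1.94591 + 3.52636] = 2.73614.
Running total after boundary: 82.0110.
Order-1 term: 1/12 · (0.0294118 − 0.142857) = -0.00945378.
After k=1: 82.0016.
Order-2 term: −1/720 · (5.08854e-05 − 0.00583090) = 8.02780e-06.
After k=2: 82.0016.
Order-3 term: 1/30240 · (5.28222e-07 − 0.00142798) = -4.72040e-08.
After k=3: 82.0016.
Order-4 term: −1/1209600 · (1.37082e-08 − 0.000874271) = 7.22766e-10.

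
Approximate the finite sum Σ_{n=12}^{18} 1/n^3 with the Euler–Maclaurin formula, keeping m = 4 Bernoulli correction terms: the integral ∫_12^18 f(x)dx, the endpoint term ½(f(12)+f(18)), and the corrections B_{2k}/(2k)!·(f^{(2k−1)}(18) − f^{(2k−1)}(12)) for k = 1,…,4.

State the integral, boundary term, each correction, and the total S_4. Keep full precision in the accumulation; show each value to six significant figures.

S_4 ≈ 0.00231375

The integral term ∫_12^18 1/x^3 dx = 0.00192901.
Endpoint term: (f(12) + f(18))/2 = (0.000578704 + 0.000171468)/2 = 0.000375086.
Integral + boundary = 0.00230410.
Correction k=1: B_{2}/2! · (f^{(1)}(18) − f^{(1)}(12)) = 1/12 · (-2.85780e-05 − (-0.000144676)) = 9.67483e-06.
After k=1: 0.00231377.
Correction k=2: B_{4}/4! · (f^{(3)}(18) − f^{(3)}(12)) = −1/720 · (-1.76407e-06 − (-2.00939e-05)) = -2.54581e-08.
After k=2: 0.00231375.
Correction k=3: B_{6}/6! · (f^{(5)}(18) − f^{(5)}(12)) = 1/30240 · (-2.28676e-07 − (-5.86071e-06)) = 1.86245e-10.
After k=3: 0.00231375.
Correction k=4: B_{8}/8! · (f^{(7)}(18) − f^{(7)}(12)) = −1/1209600 · (-5.08169e-08 − (-2.93036e-06)) = -2.38057e-12.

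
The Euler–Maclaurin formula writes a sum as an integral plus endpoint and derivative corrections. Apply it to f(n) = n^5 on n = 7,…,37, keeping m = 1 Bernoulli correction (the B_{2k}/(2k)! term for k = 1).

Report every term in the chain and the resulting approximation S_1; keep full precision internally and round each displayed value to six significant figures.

∫_7^37 x^5 dx evaluates to 4.27601e+08.
Endpoint term: (f(7) + f(37))/2 = (16807.0 + 6.93440e+07)/2 = 3.46804e+07.
Running total after boundary: 4.62282e+08.
Order-1 term: 1/12 · (9.37080e+06 − 12005.0) = 779900.

S_1 ≈ 4.63062e+08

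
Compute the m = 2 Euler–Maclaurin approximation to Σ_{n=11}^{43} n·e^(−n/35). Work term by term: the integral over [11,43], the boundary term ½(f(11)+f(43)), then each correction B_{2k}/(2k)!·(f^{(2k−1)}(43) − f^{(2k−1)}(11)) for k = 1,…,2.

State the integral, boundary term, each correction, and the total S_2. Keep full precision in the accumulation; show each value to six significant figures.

∫_11^43 x·e^(−x/35) dx evaluates to 376.700.
Boundary: ½(f(11) + f(43)) = ½(8.03341 + 12.5865) = 10.3100.
Integral + boundary = 387.010.
k=1: B_{2}/(2)! × [f^{(1)}(43) − f^{(1)}(11)] = 1/12 × (-0.0669052 − 0.500784) = -0.0473075.
Partial sum through k=1: 386.963.
k=2: B_{4}/(4)! × [f^{(3)}(43) − f^{(3)}(11)] = −1/720 × (0.000423278 − 0.00160115) = 1.63593e-06.

S_2 ≈ 386.963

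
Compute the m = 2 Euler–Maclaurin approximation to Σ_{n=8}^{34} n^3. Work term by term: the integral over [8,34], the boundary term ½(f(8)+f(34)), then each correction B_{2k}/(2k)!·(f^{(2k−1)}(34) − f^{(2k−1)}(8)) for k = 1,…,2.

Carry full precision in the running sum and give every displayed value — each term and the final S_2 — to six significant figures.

S_2 ≈ 353241

The integral term ∫_8^34 x^3 dx = 333060.
Boundary: ½(f(8) + f(34)) = ½(512.000 + 39304.0) = 19908.0.
Integral + boundary = 352968.
Order-1 term: 1/12 · (3468.00 − 192.000) = 273.000.
Running total after k=1: 353241.
Order-2 term: −1/720 · (6.00000 − 6.00000) = 0.00000.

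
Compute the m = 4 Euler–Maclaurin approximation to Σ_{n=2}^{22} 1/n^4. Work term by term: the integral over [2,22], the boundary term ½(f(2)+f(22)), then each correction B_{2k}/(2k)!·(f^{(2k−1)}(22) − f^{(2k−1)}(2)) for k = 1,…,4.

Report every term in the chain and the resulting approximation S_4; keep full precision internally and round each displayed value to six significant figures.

S_4 ≈ 0.0821919

∫_2^22 1/x^4 dx evaluates to 0.0416354.
Boundary: ½(f(2) + f(22)) = ½(0.0625000 + 4.26883e-06) = 0.0312521.
Integral + boundary = 0.0728875.
k=1: B_{2}/(2)! × [f^{(1)}(22) − f^{(1)}(2)] = 1/12 × (-7.76152e-07 − (-0.125000)) = 0.0104166.
After k=1: 0.0833041.
k=2: B_{4}/(4)! × [f^{(3)}(22) − f^{(3)}(2)] = −1/720 × (-4.81086e-08 − (-0.937500)) = -0.00130208.
After k=2: 0.0820020.
k=3: B_{6}/(6)! × [f^{(5)}(22) − f^{(5)}(2)] = 1/30240 × (-5.56628e-09 − (-13.1250)) = 0.000434028.
After k=3: 0.0824360.
k=4: B_{8}/(8)! × [f^{(7)}(22) − f^{(7)}(2)] = −1/1209600 × (-1.03505e-09 − (-295.312)) = -0.000244141.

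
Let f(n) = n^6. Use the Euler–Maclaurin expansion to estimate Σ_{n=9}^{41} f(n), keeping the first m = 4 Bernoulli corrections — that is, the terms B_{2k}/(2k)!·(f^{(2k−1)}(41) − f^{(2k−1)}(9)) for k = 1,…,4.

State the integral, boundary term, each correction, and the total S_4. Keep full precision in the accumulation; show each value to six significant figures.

S_4 ≈ 3.02546e+10

The integral term ∫_9^41 x^6 dx = 2.78214e+10.
Boundary: ½(f(9) + f(41)) = ½(531441 + 4.75010e+09) = 2.37532e+09.
Integral + boundary = 3.01967e+10.
Correction k=1: B_{2}/2! · (f^{(1)}(41) − f^{(1)}(9)) = 1/12 · (6.95137e+08 − 354294) = 5.78986e+07.
After k=1: 3.02546e+10.
Correction k=2: B_{4}/4! · (f^{(3)}(41) − f^{(3)}(9)) = −1/720 · (8.27052e+06 − 87480.0) = -11365.3.
After k=2: 3.02546e+10.
Correction k=3: B_{6}/6! · (f^{(5)}(41) − f^{(5)}(9)) = 1/30240 · (29520.0 − 6480.00) = 0.761905.
After k=3: 3.02546e+10.
Correction k=4: B_{8}/8! · (f^{(7)}(41) − f^{(7)}(9)) = −1/1209600 · (0.00000 − 0.00000) = 0.00000.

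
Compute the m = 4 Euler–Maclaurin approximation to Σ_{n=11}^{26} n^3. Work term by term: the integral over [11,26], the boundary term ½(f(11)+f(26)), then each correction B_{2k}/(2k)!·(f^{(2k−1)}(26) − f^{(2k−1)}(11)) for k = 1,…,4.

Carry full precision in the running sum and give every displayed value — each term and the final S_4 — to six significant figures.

S_4 ≈ 120176

Integral: ∫_11^26 x^3 dx = 110584.
Endpoint term: (f(11) + f(26))/2 = (1331.00 + 17576.0)/2 = 9453.50.
Integral + boundary = 120037.
k=1: B_{2}/(2)! × [f^{(1)}(26) − f^{(1)}(11)] = 1/12 × (2028.00 − 363.000) = 138.750.
Partial sum through k=1: 120176.
k=2: B_{4}/(4)! × [f^{(3)}(26) − f^{(3)}(11)] = −1/720 × (6.00000 − 6.00000) = 0.00000.
Partial sum through k=2: 120176.
k=3: B_{6}/(6)! × [f^{(5)}(26) − f^{(5)}(11)] = 1/30240 × (0.00000 − 0.00000) = 0.00000.
Partial sum through k=3: 120176.
k=4: B_{8}/(8)! × [f^{(7)}(26) − f^{(7)}(11)] = −1/1209600 × (0.00000 − 0.00000) = 0.00000.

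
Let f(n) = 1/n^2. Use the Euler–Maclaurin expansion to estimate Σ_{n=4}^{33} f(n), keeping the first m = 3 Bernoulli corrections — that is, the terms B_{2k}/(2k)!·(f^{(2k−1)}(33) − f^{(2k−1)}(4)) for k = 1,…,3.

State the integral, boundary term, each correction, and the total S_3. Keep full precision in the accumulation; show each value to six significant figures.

∫_4^33 1/x^2 dx evaluates to 0.219697.
½[f(4) + f(33)] = ½[0.0625000 + 0.000918274] = 0.0317091.
Integral + boundary = 0.251406.
k=1: B_{2}/(2)! × [f^{(1)}(33) − f^{(1)}(4)] = 1/12 × (-5.56529e-05 − (-0.0312500)) = 0.00259953.
Running total after k=1: 0.254006.
k=2: B_{4}/(4)! × [f^{(3)}(33) − f^{(3)}(4)] = −1/720 × (-6.13256e-07 − (-0.0234375)) = -3.25512e-05.
Running total after k=2: 0.253973.
k=3: B_{6}/(6)! × [f^{(5)}(33) − f^{(5)}(4)] = 1/30240 × (-1.68941e-08 − (-0.0439453)) = 1.45322e-06.

S_3 ≈ 0.253975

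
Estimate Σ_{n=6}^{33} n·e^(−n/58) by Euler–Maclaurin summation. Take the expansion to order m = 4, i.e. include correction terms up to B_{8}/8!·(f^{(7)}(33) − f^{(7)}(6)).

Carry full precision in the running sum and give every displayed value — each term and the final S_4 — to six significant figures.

The integral term ∫_6^33 x·e^(−x/58) dx = 359.262.
½[f(6) + f(33)] = ½[5.41034 + 18.6817] = 12.0460.
So far: 371.308.
Correction k=1: B_{2}/2! · (f^{(1)}(33) − f^{(1)}(6)) = 1/12 · (0.244013 − 0.808441) = -0.0470356.
Running total after k=1: 371.261.
Correction k=2: B_{4}/4! · (f^{(3)}(33) − f^{(3)}(6)) = −1/720 · (0.000409107 − 0.000776423) = 5.10161e-07.
Running total after k=2: 371.261.
Correction k=3: B_{6}/6! · (f^{(5)}(33) − f^{(5)}(6)) = 1/30240 · (2.21664e-07 − 3.90168e-07) = -5.57222e-12.
Running total after k=3: 371.261.
Correction k=4: B_{8}/8! · (f^{(7)}(33) − f^{(7)}(6)) = −1/1209600 · (9.56344e-11 − 1.63357e-10) = 5.59873e-17.

S_4 ≈ 371.261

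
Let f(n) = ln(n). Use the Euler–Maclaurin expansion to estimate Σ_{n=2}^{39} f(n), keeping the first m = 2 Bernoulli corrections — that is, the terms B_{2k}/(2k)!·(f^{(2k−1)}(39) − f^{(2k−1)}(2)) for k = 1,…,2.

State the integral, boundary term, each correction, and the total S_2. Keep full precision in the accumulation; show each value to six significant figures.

Integral: ∫_2^39 ln(x) dx = 104.493.
Boundary: ½(f(2) + f(39)) = ½(0.693147 + 3.66356) = 2.17835.
Running total after boundary: 106.671.
k=1: B_{2}/(2)! × [f^{(1)}(39) − f^{(1)}(2)] = 1/12 × (0.0256410 − 0.500000) = -0.0395299.
After k=1: 106.631.
k=2: B_{4}/(4)! × [f^{(3)}(39) − f^{(3)}(2)] = −1/720 × (3.37160e-05 − 0.250000) = 0.000347175.

S_2 ≈ 106.632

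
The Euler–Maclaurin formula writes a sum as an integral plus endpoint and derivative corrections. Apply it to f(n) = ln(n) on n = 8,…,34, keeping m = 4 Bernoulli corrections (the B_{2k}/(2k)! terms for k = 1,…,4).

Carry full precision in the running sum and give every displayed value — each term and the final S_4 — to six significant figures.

Integral: ∫_8^34 ln(x) dx = 77.2607.
Boundary: ½(f(8) + f(34)) = ½(2.07944 + 3.52636) = 2.80290.
Integral + boundary = 80.0636.
k=1: B_{2}/(2)! × [f^{(1)}(34) − f^{(1)}(8)] = 1/12 × (0.0294118 − 0.125000) = -0.00796569.
After k=1: 80.0557.
k=2: B_{4}/(4)! × [f^{(3)}(34) − f^{(3)}(8)] = −1/720 × (5.08854e-05 − 0.00390625) = 5.35467e-06.
After k=2: 80.0557.
k=3: B_{6}/(6)! × [f^{(5)}(34) − f^{(5)}(8)] = 1/30240 × (5.28222e-07 − 0.000732422) = -2.42028e-08.
After k=3: 80.0557.
k=4: B_{8}/(8)! × [f^{(7)}(34) − f^{(7)}(8)] = −1/1209600 × (1.37082e-08 − 0.000343323) = 2.83820e-10.

S_4 ≈ 80.0557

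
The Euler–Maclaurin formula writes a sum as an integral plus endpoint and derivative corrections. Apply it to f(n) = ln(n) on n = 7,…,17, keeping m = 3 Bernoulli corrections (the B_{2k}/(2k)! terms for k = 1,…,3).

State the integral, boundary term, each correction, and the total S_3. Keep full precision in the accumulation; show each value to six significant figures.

Integral: ∫_7^17 ln(x) dx = 24.5433.
Endpoint term: (f(7) + f(17))/2 = (1.94591 + 2.83321)/2 = 2.38956.
Running total after boundary: 26.9328.
k=1: B_{2}/(2)! × [f^{(1)}(17) − f^{(1)}(7)] = 1/12 × (0.0588235 − 0.142857) = -0.00700280.
Partial sum through k=1: 26.9258.
k=2: B_{4}/(4)! × [f^{(3)}(17) − f^{(3)}(7)] = −1/720 × (0.000407083 − 0.00583090) = 7.53308e-06.
Partial sum through k=2: 26.9258.
k=3: B_{6}/(6)! × [f^{(5)}(17) − f^{(5)}(7)] = 1/30240 × (1.69031e-05 − 0.00142798) = -4.66625e-08.

S_3 ≈ 26.9258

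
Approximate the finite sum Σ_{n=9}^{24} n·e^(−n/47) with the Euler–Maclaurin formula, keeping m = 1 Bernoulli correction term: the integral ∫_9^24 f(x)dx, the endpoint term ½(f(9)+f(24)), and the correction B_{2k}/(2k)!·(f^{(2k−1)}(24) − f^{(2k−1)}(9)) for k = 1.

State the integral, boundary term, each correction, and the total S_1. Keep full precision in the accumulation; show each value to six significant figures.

The integral term ∫_9^24 x·e^(−x/47) dx = 170.742.
Endpoint term: (f(9) + f(24))/2 = (7.43156 + 14.4027)/2 = 10.9171.
So far: 181.659.
k=1: B_{2}/(2)! × [f^{(1)}(24) − f^{(1)}(9)] = 1/12 × (0.293672 − 0.667610) = -0.0311615.

S_1 ≈ 181.628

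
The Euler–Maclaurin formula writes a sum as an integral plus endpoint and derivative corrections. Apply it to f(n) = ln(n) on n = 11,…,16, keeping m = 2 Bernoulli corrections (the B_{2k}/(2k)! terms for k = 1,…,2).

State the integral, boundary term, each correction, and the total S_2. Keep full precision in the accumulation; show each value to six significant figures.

Integral: ∫_11^16 ln(x) dx = 12.9846.
Endpoint term: (f(11) + f(16))/2 = (2.39790 + 2.77259)/2 = 2.58524.
Integral + boundary = 15.5698.
k=1: B_{2}/(2)! × [f^{(1)}(16) − f^{(1)}(11)] = 1/12 × (0.0625000 − 0.0909091) = -0.00236742.
Running total after k=1: 15.5674.
k=2: B_{4}/(4)! × [f^{(3)}(16) − f^{(3)}(11)] = −1/720 × (0.000488281 − 0.00150263) = 1.40882e-06.

S_2 ≈ 15.5674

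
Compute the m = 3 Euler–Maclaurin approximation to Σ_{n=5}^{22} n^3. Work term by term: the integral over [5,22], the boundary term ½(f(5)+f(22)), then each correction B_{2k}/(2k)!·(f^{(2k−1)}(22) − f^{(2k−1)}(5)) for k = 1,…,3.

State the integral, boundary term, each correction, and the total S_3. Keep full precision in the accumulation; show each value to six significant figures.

S_3 ≈ 63909.0

∫_5^22 x^3 dx evaluates to 58407.8.
½[f(5) + f(22)] = ½[125.000 + 10648.0] = 5386.50.
Running total after boundary: 63794.2.
k=1: B_{2}/(2)! × [f^{(1)}(22) − f^{(1)}(5)] = 1/12 × (1452.00 − 75.0000) = 114.750.
After k=1: 63909.0.
k=2: B_{4}/(4)! × [f^{(3)}(22) − f^{(3)}(5)] = −1/720 × (6.00000 − 6.00000) = 0.00000.
After k=2: 63909.0.
k=3: B_{6}/(6)! × [f^{(5)}(22) − f^{(5)}(5)] = 1/30240 × (0.00000 − 0.00000) = 0.00000.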